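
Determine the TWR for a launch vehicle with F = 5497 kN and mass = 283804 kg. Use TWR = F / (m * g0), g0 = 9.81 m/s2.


TWR = 5497000 / (283804 * 9.81) = 1.97

1.97


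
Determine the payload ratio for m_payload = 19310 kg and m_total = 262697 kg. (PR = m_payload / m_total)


PR = 19310 / 262697 = 0.0735

0.0735


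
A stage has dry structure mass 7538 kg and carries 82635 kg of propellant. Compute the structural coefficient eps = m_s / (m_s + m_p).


eps = 7538 / (7538 + 82635) = 0.0836

0.0836


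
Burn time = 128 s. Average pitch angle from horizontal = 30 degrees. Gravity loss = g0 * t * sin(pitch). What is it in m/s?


GL = 9.81 * 128 * sin(30 deg) = 628 m/s

628 m/s


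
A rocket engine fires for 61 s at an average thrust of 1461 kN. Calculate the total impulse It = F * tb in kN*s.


It = 1461 * 61 = 89121 kN*s

89121 kN*s


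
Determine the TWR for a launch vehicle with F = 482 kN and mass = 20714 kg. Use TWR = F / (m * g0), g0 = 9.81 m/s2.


TWR = 482000 / (20714 * 9.81) = 2.37

2.37


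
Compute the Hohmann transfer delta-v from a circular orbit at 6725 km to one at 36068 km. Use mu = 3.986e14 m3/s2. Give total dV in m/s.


V1 = sqrt(mu/r1) = 7698.79 m/s
dV1 = V1*(sqrt(2*r2/(r1+r2)) - 1) = 2296.89 m/s
V2 = sqrt(mu/r2) = 3324.36 m/s
dV2 = V2*(1 - sqrt(2*r1/(r1+r2))) = 1460.63 m/s
Total dV = 3758 m/s

3758 m/s


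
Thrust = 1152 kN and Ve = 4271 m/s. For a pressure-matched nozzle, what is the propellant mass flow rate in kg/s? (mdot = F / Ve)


mdot = F / Ve = 1152000 / 4271 = 269.7 kg/s

269.7 kg/s


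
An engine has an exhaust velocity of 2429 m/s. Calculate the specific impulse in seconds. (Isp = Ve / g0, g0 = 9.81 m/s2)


Isp = Ve / g0 = 2429 / 9.81 = 247.6 s

247.6 s


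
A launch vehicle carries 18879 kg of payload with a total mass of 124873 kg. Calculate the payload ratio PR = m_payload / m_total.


PR = 18879 / 124873 = 0.1512

0.1512


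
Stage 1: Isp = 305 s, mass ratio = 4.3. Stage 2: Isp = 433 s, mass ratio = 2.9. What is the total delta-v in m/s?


dV1 = 305 * 9.81 * ln(4.3) = 4364.2 m/s
dV2 = 433 * 9.81 * ln(2.9) = 4522.6 m/s
Total dV = 4364.2 + 4522.6 = 8886.8 m/s ~ 8887 m/s

8887 m/s


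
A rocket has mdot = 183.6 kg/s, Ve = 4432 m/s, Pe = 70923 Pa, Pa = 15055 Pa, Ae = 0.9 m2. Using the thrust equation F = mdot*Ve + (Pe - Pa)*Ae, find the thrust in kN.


F = 183.6 * 4432 + (70923 - 15055) * 0.9 = 863996.0 N = 864.0 kN

864.0 kN


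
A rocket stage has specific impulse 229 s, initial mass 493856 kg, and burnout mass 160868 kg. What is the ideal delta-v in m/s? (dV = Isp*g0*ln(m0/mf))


Ve = 229 * 9.81 = 2246.49 m/s
dV = 2246.49 * ln(493856/160868) = 2520 m/s

2520 m/s


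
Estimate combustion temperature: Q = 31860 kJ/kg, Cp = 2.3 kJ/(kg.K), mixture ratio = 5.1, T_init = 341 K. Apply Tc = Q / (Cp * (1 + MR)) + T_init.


Tc = 31860 / (2.3 * (1 + 5.1)) + 341 = 2612 K

2612 K


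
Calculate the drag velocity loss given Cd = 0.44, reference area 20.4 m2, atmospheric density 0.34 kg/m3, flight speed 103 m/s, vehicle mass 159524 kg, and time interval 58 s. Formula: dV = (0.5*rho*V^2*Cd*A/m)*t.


D = 0.5 * 0.34 * 103^2 * 0.44 * 20.4 = 16188.49 N
a = 16188.49 / 159524 = 0.1015 m/s2
dV = 0.1015 * 58 = 5.9 m/s

5.9 m/s


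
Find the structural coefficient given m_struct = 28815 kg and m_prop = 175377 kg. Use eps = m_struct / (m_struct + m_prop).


eps = 28815 / (28815 + 175377) = 0.1411

0.1411


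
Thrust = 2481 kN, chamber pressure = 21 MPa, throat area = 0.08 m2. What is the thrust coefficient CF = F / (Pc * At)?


CF = 2481000 / (21e6 * 0.08) = 1.48

1.48


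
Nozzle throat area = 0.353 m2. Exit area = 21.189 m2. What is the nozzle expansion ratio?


AR = 21.189 / 0.353 = 60.0

60.0


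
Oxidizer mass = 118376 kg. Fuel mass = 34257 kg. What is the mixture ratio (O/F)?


MR = 118376 / 34257 = 3.46

3.46


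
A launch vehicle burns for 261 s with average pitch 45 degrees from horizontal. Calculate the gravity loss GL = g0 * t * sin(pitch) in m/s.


GL = 9.81 * 261 * sin(45 deg) = 1810 m/s

1810 m/s


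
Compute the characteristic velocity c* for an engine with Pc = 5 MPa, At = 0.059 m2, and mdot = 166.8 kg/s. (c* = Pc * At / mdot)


c* = 5e6 * 0.059 / 166.8 = 1769 m/s

1769 m/s


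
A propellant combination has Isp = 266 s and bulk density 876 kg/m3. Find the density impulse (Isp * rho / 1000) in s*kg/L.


rho*Isp = 266 * 876 / 1000 = 233 s*kg/L

233 s*kg/L


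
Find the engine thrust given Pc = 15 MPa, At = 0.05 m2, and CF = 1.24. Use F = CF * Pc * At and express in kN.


F = 1.24 * 15e6 * 0.05 = 930000.0 N = 930.0 kN

930.0 kN


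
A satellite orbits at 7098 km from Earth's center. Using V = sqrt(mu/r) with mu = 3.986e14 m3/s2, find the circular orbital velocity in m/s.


V = sqrt(3.986e14 / 7098000) = 7494 m/s

7494 m/s


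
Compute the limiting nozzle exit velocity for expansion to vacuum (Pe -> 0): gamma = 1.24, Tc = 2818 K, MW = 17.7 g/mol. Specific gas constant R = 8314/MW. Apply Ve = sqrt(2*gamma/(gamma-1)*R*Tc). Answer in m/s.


R = 8314 / 17.7 = 469.72 J/(kg.K)
Ve = sqrt(2 * 1.24 / (1.24 - 1) * 469.72 * 2818) = 3698 m/s

3698 m/s


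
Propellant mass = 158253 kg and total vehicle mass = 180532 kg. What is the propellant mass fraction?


PMF = 158253 / 180532 = 0.877

0.877


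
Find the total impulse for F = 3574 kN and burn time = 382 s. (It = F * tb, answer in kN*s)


It = 3574 * 382 = 1365268 kN*s

1365268 kN*s


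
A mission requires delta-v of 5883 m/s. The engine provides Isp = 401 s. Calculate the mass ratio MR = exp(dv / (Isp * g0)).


Ve = 401 * 9.81 = 3933.81 m/s
MR = exp(5883 / 3933.81) = 4.462

4.462


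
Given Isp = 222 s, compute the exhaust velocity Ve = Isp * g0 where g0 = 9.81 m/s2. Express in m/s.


Ve = Isp * g0 = 222 * 9.81 = 2177.8 m/s

2177.8 m/s


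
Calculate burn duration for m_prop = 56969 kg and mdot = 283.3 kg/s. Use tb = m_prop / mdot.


tb = 56969 / 283.3 = 201.1 s

201.1 s


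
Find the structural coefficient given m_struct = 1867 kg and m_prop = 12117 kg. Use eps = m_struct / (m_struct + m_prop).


eps = 1867 / (1867 + 12117) = 0.1335

0.1335


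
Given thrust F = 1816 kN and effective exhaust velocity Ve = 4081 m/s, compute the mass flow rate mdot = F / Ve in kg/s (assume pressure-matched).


mdot = F / Ve = 1816000 / 4081 = 445.0 kg/s

445.0 kg/s


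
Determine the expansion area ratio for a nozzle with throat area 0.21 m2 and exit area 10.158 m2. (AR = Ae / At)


AR = 10.158 / 0.21 = 48.4

48.4


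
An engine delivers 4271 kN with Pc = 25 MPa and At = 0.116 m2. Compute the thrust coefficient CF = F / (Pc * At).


CF = 4271000 / (25e6 * 0.116) = 1.47

1.47


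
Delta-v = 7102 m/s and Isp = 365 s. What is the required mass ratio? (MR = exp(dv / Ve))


Ve = 365 * 9.81 = 3580.65 m/s
MR = exp(7102 / 3580.65) = 7.268

7.268


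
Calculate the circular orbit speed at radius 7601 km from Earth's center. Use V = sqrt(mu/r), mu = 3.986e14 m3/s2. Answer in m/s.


V = sqrt(3.986e14 / 7601000) = 7242 m/s

7242 m/s


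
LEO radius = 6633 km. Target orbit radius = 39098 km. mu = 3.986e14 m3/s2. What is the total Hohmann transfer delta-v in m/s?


V1 = sqrt(mu/r1) = 7752.0 m/s
dV1 = V1*(sqrt(2*r2/(r1+r2)) - 1) = 2384.79 m/s
V2 = sqrt(mu/r2) = 3192.94 m/s
dV2 = V2*(1 - sqrt(2*r1/(r1+r2))) = 1473.23 m/s
Total dV = 3858 m/s

3858 m/s


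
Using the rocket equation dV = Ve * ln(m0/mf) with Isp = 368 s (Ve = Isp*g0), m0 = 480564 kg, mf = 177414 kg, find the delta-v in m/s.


Ve = 368 * 9.81 = 3610.08 m/s
dV = 3610.08 * ln(480564/177414) = 3597 m/s

3597 m/s


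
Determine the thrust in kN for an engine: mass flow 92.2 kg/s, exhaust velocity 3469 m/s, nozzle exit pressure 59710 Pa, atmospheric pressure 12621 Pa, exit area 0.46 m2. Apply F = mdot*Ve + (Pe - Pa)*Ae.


F = 92.2 * 3469 + (59710 - 12621) * 0.46 = 341503.0 N = 341.5 kN

341.5 kN


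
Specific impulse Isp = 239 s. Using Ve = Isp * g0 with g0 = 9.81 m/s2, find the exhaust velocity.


Ve = Isp * g0 = 239 * 9.81 = 2344.6 m/s

2344.6 m/s


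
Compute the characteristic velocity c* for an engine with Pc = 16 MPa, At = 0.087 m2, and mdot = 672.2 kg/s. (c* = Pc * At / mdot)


c* = 16e6 * 0.087 / 672.2 = 2071 m/s

2071 m/s


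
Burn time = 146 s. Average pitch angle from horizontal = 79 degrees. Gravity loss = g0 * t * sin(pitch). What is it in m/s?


GL = 9.81 * 146 * sin(79 deg) = 1406 m/s

1406 m/s


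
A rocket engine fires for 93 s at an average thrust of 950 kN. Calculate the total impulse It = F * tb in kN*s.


It = 950 * 93 = 88350 kN*s

88350 kN*s


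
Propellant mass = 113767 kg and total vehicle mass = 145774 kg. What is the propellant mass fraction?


PMF = 113767 / 145774 = 0.78

0.78


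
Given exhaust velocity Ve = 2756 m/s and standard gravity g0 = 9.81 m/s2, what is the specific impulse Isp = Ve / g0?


Isp = Ve / g0 = 2756 / 9.81 = 280.9 s

280.9 s


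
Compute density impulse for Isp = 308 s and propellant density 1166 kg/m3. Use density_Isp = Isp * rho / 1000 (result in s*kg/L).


rho*Isp = 308 * 1166 / 1000 = 359 s*kg/L

359 s*kg/L


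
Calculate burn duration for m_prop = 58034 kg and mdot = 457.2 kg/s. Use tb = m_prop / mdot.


tb = 58034 / 457.2 = 126.9 s

126.9 s


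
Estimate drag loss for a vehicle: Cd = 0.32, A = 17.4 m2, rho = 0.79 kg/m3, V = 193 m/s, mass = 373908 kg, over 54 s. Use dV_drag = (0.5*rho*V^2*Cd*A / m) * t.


D = 0.5 * 0.79 * 193^2 * 0.32 * 17.4 = 81923.96 N
a = 81923.96 / 373908 = 0.2191 m/s2
dV = 0.2191 * 54 = 11.8 m/s

11.8 m/s


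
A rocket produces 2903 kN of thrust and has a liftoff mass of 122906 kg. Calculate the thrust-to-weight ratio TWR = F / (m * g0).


TWR = 2903000 / (122906 * 9.81) = 2.41

2.41


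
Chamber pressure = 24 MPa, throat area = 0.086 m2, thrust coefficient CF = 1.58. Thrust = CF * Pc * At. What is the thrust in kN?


F = 1.58 * 24e6 * 0.086 = 3.2611e+06 N = 3261.1 kN

3261.1 kN


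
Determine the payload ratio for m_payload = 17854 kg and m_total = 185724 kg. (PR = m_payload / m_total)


PR = 17854 / 185724 = 0.0961

0.0961


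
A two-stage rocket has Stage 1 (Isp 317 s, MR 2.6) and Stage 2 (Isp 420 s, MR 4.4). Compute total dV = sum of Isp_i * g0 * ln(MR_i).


dV1 = 317 * 9.81 * ln(2.6) = 2971.4 m/s
dV2 = 420 * 9.81 * ln(4.4) = 6104.5 m/s
Total dV = 2971.4 + 6104.5 = 9075.9 m/s ~ 9076 m/s

9076 m/s


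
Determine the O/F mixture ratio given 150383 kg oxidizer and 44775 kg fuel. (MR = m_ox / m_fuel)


MR = 150383 / 44775 = 3.36

3.36


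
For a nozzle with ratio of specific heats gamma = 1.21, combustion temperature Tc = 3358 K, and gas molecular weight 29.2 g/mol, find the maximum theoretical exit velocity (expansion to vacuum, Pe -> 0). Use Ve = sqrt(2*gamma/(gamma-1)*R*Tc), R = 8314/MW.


R = 8314 / 29.2 = 284.73 J/(kg.K)
Ve = sqrt(2 * 1.21 / (1.21 - 1) * 284.73 * 3358) = 3319 m/s

3319 m/s


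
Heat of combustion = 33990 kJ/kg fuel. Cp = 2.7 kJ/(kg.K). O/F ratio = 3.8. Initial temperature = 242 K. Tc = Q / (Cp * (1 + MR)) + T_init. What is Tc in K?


Tc = 33990 / (2.7 * (1 + 3.8)) + 242 = 2865 K

2865 K


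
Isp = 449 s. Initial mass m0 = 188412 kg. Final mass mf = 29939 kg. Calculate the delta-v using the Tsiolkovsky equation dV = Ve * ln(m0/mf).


Ve = 449 * 9.81 = 4404.69 m/s
dV = 4404.69 * ln(188412/29939) = 8102 m/s

8102 m/s


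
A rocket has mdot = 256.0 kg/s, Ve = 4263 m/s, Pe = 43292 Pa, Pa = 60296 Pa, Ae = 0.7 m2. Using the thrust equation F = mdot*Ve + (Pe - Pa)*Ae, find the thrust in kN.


F = 256.0 * 4263 + (43292 - 60296) * 0.7 = 1.0794e+06 N = 1079.4 kN

1079.4 kN


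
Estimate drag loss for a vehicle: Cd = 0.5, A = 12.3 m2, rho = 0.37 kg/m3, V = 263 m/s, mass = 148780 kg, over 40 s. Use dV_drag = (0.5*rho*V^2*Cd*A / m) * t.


D = 0.5 * 0.37 * 263^2 * 0.5 * 12.3 = 78697.03 N
a = 78697.03 / 148780 = 0.5289 m/s2
dV = 0.5289 * 40 = 21.2 m/s

21.2 m/s


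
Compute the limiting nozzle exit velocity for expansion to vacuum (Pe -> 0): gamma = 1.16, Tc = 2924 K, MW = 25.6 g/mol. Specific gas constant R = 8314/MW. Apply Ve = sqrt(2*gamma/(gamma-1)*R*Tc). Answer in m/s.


R = 8314 / 25.6 = 324.77 J/(kg.K)
Ve = sqrt(2 * 1.16 / (1.16 - 1) * 324.77 * 2924) = 3711 m/s

3711 m/s


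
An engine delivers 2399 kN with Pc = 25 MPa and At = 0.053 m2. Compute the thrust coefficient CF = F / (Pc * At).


CF = 2399000 / (25e6 * 0.053) = 1.81

1.81


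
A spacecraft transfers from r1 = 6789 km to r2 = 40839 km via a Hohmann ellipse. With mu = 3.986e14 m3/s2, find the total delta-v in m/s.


V1 = sqrt(mu/r1) = 7662.42 m/s
dV1 = V1*(sqrt(2*r2/(r1+r2)) - 1) = 2371.88 m/s
V2 = sqrt(mu/r2) = 3124.14 m/s
dV2 = V2*(1 - sqrt(2*r1/(r1+r2))) = 1456.06 m/s
Total dV = 3828 m/s

3828 m/s


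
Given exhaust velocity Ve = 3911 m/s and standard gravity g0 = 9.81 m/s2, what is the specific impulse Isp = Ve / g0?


Isp = Ve / g0 = 3911 / 9.81 = 398.7 s

398.7 s


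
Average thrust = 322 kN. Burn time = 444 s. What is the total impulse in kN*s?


It = 322 * 444 = 142968 kN*s

142968 kN*s


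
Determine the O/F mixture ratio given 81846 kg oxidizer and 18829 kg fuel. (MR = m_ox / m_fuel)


MR = 81846 / 18829 = 4.35

4.35


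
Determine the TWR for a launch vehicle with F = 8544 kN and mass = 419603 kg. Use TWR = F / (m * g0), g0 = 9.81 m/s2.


TWR = 8544000 / (419603 * 9.81) = 2.08

2.08


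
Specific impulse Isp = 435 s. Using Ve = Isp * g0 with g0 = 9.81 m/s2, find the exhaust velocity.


Ve = Isp * g0 = 435 * 9.81 = 4267.4 m/s

4267.4 m/s


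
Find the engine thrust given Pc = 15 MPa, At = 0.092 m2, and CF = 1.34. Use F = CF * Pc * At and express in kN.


F = 1.34 * 15e6 * 0.092 = 1.8492e+06 N = 1849.2 kN

1849.2 kN


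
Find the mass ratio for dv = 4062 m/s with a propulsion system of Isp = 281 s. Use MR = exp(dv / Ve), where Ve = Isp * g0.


Ve = 281 * 9.81 = 2756.61 m/s
MR = exp(4062 / 2756.61) = 4.365

4.365


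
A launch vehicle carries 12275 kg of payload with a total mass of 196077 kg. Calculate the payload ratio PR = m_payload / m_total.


PR = 12275 / 196077 = 0.0626

0.0626


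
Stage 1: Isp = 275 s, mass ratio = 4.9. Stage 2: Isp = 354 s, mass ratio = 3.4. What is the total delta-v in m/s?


dV1 = 275 * 9.81 * ln(4.9) = 4287.4 m/s
dV2 = 354 * 9.81 * ln(3.4) = 4249.9 m/s
Total dV = 4287.4 + 4249.9 = 8537.3 m/s ~ 8537 m/s

8537 m/s


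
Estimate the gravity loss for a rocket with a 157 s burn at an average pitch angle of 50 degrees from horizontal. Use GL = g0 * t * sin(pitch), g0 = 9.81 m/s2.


GL = 9.81 * 157 * sin(50 deg) = 1180 m/s

1180 m/s


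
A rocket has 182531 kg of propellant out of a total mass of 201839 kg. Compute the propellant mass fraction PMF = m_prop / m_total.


PMF = 182531 / 201839 = 0.904

0.904


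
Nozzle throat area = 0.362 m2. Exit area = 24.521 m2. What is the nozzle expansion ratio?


AR = 24.521 / 0.362 = 67.7

67.7


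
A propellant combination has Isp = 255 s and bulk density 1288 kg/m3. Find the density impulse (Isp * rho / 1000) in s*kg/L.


rho*Isp = 255 * 1288 / 1000 = 328 s*kg/L

328 s*kg/L


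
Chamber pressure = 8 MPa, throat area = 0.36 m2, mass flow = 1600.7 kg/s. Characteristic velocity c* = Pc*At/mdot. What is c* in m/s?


c* = 8e6 * 0.36 / 1600.7 = 1799 m/s

1799 m/s


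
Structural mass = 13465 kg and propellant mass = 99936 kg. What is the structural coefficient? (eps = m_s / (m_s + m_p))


eps = 13465 / (13465 + 99936) = 0.1187

0.1187


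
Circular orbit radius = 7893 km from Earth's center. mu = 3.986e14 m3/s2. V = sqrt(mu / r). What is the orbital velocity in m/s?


V = sqrt(3.986e14 / 7893000) = 7106 m/s

7106 m/s


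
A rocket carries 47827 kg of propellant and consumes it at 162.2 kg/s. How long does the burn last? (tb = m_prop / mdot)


tb = 47827 / 162.2 = 294.9 s

294.9 s


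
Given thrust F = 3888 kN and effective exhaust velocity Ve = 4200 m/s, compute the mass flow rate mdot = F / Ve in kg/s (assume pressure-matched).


mdot = F / Ve = 3888000 / 4200 = 925.7 kg/s

925.7 kg/s


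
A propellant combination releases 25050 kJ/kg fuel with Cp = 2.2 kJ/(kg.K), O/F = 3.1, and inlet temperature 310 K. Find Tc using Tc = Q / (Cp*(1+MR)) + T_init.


Tc = 25050 / (2.2 * (1 + 3.1)) + 310 = 3087 K

3087 K


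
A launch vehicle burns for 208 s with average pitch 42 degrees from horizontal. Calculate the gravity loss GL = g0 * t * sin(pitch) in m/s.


GL = 9.81 * 208 * sin(42 deg) = 1365 m/s

1365 m/s


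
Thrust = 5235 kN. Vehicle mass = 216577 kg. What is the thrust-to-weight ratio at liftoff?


TWR = 5235000 / (216577 * 9.81) = 2.46

2.46


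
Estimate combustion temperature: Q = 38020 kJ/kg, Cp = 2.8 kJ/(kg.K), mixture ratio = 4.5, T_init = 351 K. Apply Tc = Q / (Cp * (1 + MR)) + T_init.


Tc = 38020 / (2.8 * (1 + 4.5)) + 351 = 2820 K

2820 K


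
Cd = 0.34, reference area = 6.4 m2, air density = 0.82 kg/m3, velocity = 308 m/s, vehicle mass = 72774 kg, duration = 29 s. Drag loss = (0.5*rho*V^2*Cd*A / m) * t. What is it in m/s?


D = 0.5 * 0.82 * 308^2 * 0.34 * 6.4 = 84633.87 N
a = 84633.87 / 72774 = 1.163 m/s2
dV = 1.163 * 29 = 33.7 m/s

33.7 m/s


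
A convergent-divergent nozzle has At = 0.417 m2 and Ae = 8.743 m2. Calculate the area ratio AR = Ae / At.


AR = 8.743 / 0.417 = 21.0

21.0


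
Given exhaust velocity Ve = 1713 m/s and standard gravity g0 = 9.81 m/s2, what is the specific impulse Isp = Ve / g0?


Isp = Ve / g0 = 1713 / 9.81 = 174.6 s

174.6 s


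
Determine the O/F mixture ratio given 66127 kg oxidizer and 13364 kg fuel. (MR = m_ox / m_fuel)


MR = 66127 / 13364 = 4.95

4.95


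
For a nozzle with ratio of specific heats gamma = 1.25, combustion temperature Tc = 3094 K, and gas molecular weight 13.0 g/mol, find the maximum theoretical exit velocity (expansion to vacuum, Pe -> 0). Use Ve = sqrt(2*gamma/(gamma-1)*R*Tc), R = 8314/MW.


R = 8314 / 13.0 = 639.54 J/(kg.K)
Ve = sqrt(2 * 1.25 / (1.25 - 1) * 639.54 * 3094) = 4448 m/s

4448 m/s


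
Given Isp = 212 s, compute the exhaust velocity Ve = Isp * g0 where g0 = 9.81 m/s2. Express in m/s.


Ve = Isp * g0 = 212 * 9.81 = 2079.7 m/s

2079.7 m/s


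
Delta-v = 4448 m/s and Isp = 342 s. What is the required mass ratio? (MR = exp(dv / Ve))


Ve = 342 * 9.81 = 3355.02 m/s
MR = exp(4448 / 3355.02) = 3.765

3.765


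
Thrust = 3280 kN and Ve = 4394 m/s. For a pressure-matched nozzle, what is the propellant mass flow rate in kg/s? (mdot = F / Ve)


mdot = F / Ve = 3280000 / 4394 = 746.5 kg/s

746.5 kg/s


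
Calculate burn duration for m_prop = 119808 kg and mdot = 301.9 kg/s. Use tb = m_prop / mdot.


tb = 119808 / 301.9 = 396.8 s

396.8 s


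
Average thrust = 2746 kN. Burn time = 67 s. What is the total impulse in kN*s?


It = 2746 * 67 = 183982 kN*s

183982 kN*s


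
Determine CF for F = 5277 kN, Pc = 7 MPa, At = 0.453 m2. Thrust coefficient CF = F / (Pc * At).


CF = 5277000 / (7e6 * 0.453) = 1.66

1.66


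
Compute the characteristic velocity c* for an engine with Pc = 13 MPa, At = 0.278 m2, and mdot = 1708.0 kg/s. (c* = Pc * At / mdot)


c* = 13e6 * 0.278 / 1708.0 = 2116 m/s

2116 m/s


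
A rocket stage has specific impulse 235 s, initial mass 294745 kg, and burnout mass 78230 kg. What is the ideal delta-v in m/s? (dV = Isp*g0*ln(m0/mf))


Ve = 235 * 9.81 = 2305.35 m/s
dV = 2305.35 * ln(294745/78230) = 3058 m/s

3058 m/s


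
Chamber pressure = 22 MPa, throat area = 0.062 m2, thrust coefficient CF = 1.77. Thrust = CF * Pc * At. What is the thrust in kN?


F = 1.77 * 22e6 * 0.062 = 2.4143e+06 N = 2414.3 kN

2414.3 kN


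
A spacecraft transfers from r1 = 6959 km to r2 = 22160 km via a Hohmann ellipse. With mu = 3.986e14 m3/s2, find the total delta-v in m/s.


V1 = sqrt(mu/r1) = 7568.25 m/s
dV1 = V1*(sqrt(2*r2/(r1+r2)) - 1) = 1768.74 m/s
V2 = sqrt(mu/r2) = 4241.15 m/s
dV2 = V2*(1 - sqrt(2*r1/(r1+r2))) = 1309.02 m/s
Total dV = 3078 m/s

3078 m/s


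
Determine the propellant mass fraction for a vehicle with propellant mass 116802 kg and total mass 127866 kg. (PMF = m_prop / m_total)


PMF = 116802 / 127866 = 0.913

0.913


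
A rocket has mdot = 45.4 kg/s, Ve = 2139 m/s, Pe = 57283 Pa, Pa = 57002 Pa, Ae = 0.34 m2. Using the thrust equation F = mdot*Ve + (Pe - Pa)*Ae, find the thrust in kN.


F = 45.4 * 2139 + (57283 - 57002) * 0.34 = 97206.0 N = 97.2 kN

97.2 kN


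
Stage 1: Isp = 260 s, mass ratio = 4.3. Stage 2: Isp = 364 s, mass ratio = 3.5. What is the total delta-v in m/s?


dV1 = 260 * 9.81 * ln(4.3) = 3720.3 m/s
dV2 = 364 * 9.81 * ln(3.5) = 4473.4 m/s
Total dV = 3720.3 + 4473.4 = 8193.7 m/s ~ 8194 m/s

8194 m/s


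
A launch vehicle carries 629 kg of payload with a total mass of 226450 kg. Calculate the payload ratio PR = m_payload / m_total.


PR = 629 / 226450 = 0.0028

0.0028


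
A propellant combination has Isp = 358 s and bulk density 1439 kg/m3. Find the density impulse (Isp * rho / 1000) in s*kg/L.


rho*Isp = 358 * 1439 / 1000 = 515 s*kg/L

515 s*kg/L


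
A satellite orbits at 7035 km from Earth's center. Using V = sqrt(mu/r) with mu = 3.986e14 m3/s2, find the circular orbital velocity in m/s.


V = sqrt(3.986e14 / 7035000) = 7527 m/s

7527 m/s


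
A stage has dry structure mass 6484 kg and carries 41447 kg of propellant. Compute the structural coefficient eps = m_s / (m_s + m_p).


eps = 6484 / (6484 + 41447) = 0.1353

0.1353


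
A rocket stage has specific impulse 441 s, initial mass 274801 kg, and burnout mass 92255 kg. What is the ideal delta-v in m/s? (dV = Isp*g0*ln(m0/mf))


Ve = 441 * 9.81 = 4326.21 m/s
dV = 4326.21 * ln(274801/92255) = 4722 m/s

4722 m/s


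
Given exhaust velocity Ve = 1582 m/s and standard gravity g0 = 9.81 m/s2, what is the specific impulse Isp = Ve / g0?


Isp = Ve / g0 = 1582 / 9.81 = 161.3 s

161.3 s


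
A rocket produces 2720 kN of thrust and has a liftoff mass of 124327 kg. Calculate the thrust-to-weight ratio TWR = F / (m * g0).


TWR = 2720000 / (124327 * 9.81) = 2.23

2.23


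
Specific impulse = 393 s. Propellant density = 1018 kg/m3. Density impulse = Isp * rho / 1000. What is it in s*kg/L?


rho*Isp = 393 * 1018 / 1000 = 400 s*kg/L

400 s*kg/L


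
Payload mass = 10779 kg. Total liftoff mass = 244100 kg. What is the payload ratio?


PR = 10779 / 244100 = 0.0442

0.0442


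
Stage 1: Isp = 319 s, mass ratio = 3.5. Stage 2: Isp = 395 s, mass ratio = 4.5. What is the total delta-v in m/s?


dV1 = 319 * 9.81 * ln(3.5) = 3920.4 m/s
dV2 = 395 * 9.81 * ln(4.5) = 5828.2 m/s
Total dV = 3920.4 + 5828.2 = 9748.6 m/s ~ 9749 m/s

9749 m/s


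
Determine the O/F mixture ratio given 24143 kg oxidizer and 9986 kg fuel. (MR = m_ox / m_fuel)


MR = 24143 / 9986 = 2.42

2.42


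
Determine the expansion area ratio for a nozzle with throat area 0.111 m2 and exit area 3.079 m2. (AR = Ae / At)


AR = 3.079 / 0.111 = 27.7

27.7


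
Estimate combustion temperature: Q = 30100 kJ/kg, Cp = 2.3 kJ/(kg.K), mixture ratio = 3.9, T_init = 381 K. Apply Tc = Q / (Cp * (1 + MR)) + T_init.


Tc = 30100 / (2.3 * (1 + 3.9)) + 381 = 3052 K

3052 K


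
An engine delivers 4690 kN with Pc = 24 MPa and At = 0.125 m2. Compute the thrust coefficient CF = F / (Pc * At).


CF = 4690000 / (24e6 * 0.125) = 1.56

1.56


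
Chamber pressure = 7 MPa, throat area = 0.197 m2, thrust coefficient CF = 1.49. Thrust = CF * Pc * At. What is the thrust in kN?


F = 1.49 * 7e6 * 0.197 = 2.0547e+06 N = 2054.7 kN

2054.7 kN


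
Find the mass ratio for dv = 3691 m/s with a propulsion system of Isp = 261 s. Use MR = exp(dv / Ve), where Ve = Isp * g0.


Ve = 261 * 9.81 = 2560.41 m/s
MR = exp(3691 / 2560.41) = 4.227

4.227


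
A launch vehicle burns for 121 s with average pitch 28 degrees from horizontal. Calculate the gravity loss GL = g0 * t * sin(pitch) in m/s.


GL = 9.81 * 121 * sin(28 deg) = 557 m/s

557 m/s


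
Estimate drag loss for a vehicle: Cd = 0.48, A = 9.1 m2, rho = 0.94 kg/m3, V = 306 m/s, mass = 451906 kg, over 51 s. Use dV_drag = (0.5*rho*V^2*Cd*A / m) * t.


D = 0.5 * 0.94 * 306^2 * 0.48 * 9.1 = 192230.96 N
a = 192230.96 / 451906 = 0.4254 m/s2
dV = 0.4254 * 51 = 21.7 m/s

21.7 m/s


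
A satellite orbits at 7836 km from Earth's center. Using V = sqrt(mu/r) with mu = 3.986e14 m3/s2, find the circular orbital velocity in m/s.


V = sqrt(3.986e14 / 7836000) = 7132 m/s

7132 m/s


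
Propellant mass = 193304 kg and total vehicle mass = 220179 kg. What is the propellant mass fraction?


PMF = 193304 / 220179 = 0.878

0.878


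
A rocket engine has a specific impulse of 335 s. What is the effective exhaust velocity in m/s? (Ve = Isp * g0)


Ve = Isp * g0 = 335 * 9.81 = 3286.4 m/s

3286.4 m/s


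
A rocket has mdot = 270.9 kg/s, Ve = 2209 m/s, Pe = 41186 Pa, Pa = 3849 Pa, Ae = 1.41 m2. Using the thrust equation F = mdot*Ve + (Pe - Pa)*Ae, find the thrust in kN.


F = 270.9 * 2209 + (41186 - 3849) * 1.41 = 651063.0 N = 651.1 kN

651.1 kN


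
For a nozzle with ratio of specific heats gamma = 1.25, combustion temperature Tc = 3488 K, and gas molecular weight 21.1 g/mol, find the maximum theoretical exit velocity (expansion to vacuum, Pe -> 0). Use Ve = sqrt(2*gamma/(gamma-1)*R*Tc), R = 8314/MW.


R = 8314 / 21.1 = 394.03 J/(kg.K)
Ve = sqrt(2 * 1.25 / (1.25 - 1) * 394.03 * 3488) = 3707 m/s

3707 m/s


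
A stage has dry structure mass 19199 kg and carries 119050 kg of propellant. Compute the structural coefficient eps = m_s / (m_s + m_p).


eps = 19199 / (19199 + 119050) = 0.1389

0.1389


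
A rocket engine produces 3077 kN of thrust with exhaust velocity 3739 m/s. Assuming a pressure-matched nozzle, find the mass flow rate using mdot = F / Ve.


mdot = F / Ve = 3077000 / 3739 = 822.9 kg/s

822.9 kg/s


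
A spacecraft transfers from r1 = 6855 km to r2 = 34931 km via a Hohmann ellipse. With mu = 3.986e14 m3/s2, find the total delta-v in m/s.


V1 = sqrt(mu/r1) = 7625.44 m/s
dV1 = V1*(sqrt(2*r2/(r1+r2)) - 1) = 2234.4 m/s
V2 = sqrt(mu/r2) = 3378.03 m/s
dV2 = V2*(1 - sqrt(2*r1/(r1+r2))) = 1443.09 m/s
Total dV = 3677 m/s

3677 m/s


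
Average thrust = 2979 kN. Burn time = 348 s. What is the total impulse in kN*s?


It = 2979 * 348 = 1036692 kN*s

1036692 kN*s


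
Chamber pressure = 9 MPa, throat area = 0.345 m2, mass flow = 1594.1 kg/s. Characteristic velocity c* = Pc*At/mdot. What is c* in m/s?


c* = 9e6 * 0.345 / 1594.1 = 1948 m/s

1948 m/s


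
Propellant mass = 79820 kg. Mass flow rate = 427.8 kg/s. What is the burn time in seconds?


tb = 79820 / 427.8 = 186.6 s

186.6 s


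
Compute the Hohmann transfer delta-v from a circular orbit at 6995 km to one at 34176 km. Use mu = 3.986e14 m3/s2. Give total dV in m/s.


V1 = sqrt(mu/r1) = 7548.75 m/s
dV1 = V1*(sqrt(2*r2/(r1+r2)) - 1) = 2177.71 m/s
V2 = sqrt(mu/r2) = 3415.14 m/s
dV2 = V2*(1 - sqrt(2*r1/(r1+r2))) = 1424.37 m/s
Total dV = 3602 m/s

3602 m/s


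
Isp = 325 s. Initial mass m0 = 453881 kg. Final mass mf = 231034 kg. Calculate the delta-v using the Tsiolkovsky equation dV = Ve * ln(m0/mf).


Ve = 325 * 9.81 = 3188.25 m/s
dV = 3188.25 * ln(453881/231034) = 2153 m/s

2153 m/s


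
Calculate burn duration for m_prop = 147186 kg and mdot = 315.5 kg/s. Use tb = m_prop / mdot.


tb = 147186 / 315.5 = 466.5 s

466.5 s


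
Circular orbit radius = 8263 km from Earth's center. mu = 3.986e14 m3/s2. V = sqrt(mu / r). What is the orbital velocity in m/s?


V = sqrt(3.986e14 / 8263000) = 6945 m/s

6945 m/s


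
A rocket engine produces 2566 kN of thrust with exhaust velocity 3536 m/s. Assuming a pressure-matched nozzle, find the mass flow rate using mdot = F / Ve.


mdot = F / Ve = 2566000 / 3536 = 725.7 kg/s

725.7 kg/s


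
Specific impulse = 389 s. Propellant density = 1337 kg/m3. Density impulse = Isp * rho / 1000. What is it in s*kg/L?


rho*Isp = 389 * 1337 / 1000 = 520 s*kg/L

520 s*kg/L


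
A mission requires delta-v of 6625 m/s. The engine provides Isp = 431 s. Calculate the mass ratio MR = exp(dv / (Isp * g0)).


Ve = 431 * 9.81 = 4228.11 m/s
MR = exp(6625 / 4228.11) = 4.792

4.792


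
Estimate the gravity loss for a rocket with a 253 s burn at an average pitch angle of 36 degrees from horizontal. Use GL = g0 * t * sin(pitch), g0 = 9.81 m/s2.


GL = 9.81 * 253 * sin(36 deg) = 1459 m/s

1459 m/s


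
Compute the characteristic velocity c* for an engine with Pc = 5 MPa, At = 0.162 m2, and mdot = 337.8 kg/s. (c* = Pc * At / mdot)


c* = 5e6 * 0.162 / 337.8 = 2398 m/s

2398 m/s


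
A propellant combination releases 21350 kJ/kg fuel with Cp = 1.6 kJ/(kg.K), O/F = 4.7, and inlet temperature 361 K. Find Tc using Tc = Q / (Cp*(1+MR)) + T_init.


Tc = 21350 / (1.6 * (1 + 4.7)) + 361 = 2702 K

2702 K


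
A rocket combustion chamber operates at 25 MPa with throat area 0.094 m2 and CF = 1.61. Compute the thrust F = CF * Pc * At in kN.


F = 1.61 * 25e6 * 0.094 = 3.7835e+06 N = 3783.5 kN

3783.5 kN


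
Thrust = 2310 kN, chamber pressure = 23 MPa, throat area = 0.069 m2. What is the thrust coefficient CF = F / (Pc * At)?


CF = 2310000 / (23e6 * 0.069) = 1.46

1.46


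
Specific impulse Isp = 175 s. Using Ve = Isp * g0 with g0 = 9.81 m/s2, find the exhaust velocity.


Ve = Isp * g0 = 175 * 9.81 = 1716.8 m/s

1716.8 m/s


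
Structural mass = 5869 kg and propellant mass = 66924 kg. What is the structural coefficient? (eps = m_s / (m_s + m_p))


eps = 5869 / (5869 + 66924) = 0.0806

0.0806


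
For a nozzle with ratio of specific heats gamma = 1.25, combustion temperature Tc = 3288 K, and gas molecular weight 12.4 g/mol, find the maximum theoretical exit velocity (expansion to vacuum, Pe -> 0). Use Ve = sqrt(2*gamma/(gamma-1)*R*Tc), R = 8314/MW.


R = 8314 / 12.4 = 670.48 J/(kg.K)
Ve = sqrt(2 * 1.25 / (1.25 - 1) * 670.48 * 3288) = 4695 m/s

4695 m/s


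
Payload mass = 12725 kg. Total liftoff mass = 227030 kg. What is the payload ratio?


PR = 12725 / 227030 = 0.056

0.056


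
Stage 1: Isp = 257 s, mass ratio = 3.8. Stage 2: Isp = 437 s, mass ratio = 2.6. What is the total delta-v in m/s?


dV1 = 257 * 9.81 * ln(3.8) = 3365.8 m/s
dV2 = 437 * 9.81 * ln(2.6) = 4096.2 m/s
Total dV = 3365.8 + 4096.2 = 7462.0 m/s ~ 7462 m/s

7462 m/s


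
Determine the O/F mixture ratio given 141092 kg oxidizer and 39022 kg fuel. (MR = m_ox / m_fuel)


MR = 141092 / 39022 = 3.62

3.62


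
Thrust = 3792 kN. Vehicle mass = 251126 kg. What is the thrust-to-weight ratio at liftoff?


TWR = 3792000 / (251126 * 9.81) = 1.54

1.54


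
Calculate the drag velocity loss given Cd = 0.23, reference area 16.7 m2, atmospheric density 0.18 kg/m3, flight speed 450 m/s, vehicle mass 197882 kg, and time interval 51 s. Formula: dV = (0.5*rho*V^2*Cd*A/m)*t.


D = 0.5 * 0.18 * 450^2 * 0.23 * 16.7 = 70002.22 N
a = 70002.22 / 197882 = 0.3538 m/s2
dV = 0.3538 * 51 = 18.0 m/s

18.0 m/s


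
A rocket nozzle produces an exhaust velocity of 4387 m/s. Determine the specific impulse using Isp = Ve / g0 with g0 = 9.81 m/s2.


Isp = Ve / g0 = 4387 / 9.81 = 447.2 s

447.2 s


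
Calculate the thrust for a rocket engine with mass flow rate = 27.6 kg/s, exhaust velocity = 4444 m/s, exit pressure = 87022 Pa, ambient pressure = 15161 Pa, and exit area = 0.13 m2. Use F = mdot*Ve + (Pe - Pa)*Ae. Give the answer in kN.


F = 27.6 * 4444 + (87022 - 15161) * 0.13 = 131996.0 N = 132.0 kN

132.0 kN


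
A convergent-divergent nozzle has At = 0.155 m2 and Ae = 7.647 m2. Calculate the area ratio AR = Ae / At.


AR = 7.647 / 0.155 = 49.3

49.3


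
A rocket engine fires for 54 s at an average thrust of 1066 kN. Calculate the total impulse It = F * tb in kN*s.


It = 1066 * 54 = 57564 kN*s

57564 kN*s


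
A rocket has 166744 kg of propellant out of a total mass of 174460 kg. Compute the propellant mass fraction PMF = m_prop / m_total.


PMF = 166744 / 174460 = 0.956

0.956


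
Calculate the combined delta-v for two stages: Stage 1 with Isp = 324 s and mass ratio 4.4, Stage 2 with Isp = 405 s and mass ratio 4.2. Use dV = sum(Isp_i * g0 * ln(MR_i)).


dV1 = 324 * 9.81 * ln(4.4) = 4709.2 m/s
dV2 = 405 * 9.81 * ln(4.2) = 5701.7 m/s
Total dV = 4709.2 + 5701.7 = 10410.9 m/s ~ 10411 m/s

10411 m/s


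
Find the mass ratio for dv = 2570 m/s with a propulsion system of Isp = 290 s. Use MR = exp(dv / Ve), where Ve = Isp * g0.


Ve = 290 * 9.81 = 2844.9 m/s
MR = exp(2570 / 2844.9) = 2.468

2.468


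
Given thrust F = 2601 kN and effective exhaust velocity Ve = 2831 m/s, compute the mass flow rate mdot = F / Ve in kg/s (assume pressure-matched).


mdot = F / Ve = 2601000 / 2831 = 918.8 kg/s

918.8 kg/s


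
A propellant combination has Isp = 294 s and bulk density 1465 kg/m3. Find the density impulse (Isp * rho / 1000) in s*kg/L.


rho*Isp = 294 * 1465 / 1000 = 431 s*kg/L

431 s*kg/L


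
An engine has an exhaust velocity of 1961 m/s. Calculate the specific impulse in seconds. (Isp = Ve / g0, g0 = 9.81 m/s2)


Isp = Ve / g0 = 1961 / 9.81 = 199.9 s

199.9 s


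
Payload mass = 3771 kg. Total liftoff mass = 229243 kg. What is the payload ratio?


PR = 3771 / 229243 = 0.0164

0.0164


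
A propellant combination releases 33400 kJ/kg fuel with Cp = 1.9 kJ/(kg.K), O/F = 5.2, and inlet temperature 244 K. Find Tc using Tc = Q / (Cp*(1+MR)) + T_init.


Tc = 33400 / (1.9 * (1 + 5.2)) + 244 = 3079 K

3079 K


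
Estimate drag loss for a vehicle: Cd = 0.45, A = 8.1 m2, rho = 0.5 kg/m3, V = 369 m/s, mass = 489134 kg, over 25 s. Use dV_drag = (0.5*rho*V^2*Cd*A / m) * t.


D = 0.5 * 0.5 * 369^2 * 0.45 * 8.1 = 124076.71 N
a = 124076.71 / 489134 = 0.2537 m/s2
dV = 0.2537 * 25 = 6.3 m/s

6.3 m/s


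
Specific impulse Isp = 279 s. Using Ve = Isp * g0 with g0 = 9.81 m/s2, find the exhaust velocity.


Ve = Isp * g0 = 279 * 9.81 = 2737.0 m/s

2737.0 m/s


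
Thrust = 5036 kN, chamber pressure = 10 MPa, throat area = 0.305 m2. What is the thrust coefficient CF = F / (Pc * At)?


CF = 5036000 / (10e6 * 0.305) = 1.65

1.65


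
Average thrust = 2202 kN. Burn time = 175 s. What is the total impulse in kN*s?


It = 2202 * 175 = 385350 kN*s

385350 kN*s


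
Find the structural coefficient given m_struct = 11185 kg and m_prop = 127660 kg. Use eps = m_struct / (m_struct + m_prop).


eps = 11185 / (11185 + 127660) = 0.0806

0.0806


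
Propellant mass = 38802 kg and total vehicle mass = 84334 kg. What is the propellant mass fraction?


PMF = 38802 / 84334 = 0.46

0.46


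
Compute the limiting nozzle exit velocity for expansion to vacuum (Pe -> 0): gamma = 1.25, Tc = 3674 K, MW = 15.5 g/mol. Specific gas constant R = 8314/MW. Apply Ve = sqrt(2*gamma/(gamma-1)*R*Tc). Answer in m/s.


R = 8314 / 15.5 = 536.39 J/(kg.K)
Ve = sqrt(2 * 1.25 / (1.25 - 1) * 536.39 * 3674) = 4439 m/s

4439 m/s


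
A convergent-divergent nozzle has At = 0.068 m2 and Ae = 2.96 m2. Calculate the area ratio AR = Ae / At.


AR = 2.96 / 0.068 = 43.5

43.5


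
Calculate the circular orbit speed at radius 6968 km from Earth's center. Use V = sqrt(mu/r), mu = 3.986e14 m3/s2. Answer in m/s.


V = sqrt(3.986e14 / 6968000) = 7563 m/s

7563 m/s


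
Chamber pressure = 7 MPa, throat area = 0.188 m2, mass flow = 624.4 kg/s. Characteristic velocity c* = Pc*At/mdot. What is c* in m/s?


c* = 7e6 * 0.188 / 624.4 = 2108 m/s

2108 m/s


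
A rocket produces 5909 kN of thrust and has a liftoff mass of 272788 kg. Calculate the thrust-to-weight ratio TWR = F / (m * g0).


TWR = 5909000 / (272788 * 9.81) = 2.21

2.21


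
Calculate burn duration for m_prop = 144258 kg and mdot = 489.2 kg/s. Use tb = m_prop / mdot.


tb = 144258 / 489.2 = 294.9 s

294.9 s


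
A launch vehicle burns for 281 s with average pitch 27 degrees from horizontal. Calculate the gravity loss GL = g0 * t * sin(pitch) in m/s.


GL = 9.81 * 281 * sin(27 deg) = 1251 m/s

1251 m/s


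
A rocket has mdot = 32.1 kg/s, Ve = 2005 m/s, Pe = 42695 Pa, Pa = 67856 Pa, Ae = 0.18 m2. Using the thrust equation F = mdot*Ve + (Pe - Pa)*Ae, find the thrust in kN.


F = 32.1 * 2005 + (42695 - 67856) * 0.18 = 59832.0 N = 59.8 kN

59.8 kN


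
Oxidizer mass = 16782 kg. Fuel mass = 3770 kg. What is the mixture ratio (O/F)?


MR = 16782 / 3770 = 4.45

4.45


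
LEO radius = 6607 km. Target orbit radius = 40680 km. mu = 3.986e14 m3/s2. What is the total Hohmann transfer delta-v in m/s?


V1 = sqrt(mu/r1) = 7767.24 m/s
dV1 = V1*(sqrt(2*r2/(r1+r2)) - 1) = 2421.05 m/s
V2 = sqrt(mu/r2) = 3130.24 m/s
dV2 = V2*(1 - sqrt(2*r1/(r1+r2))) = 1475.52 m/s
Total dV = 3897 m/s

3897 m/s


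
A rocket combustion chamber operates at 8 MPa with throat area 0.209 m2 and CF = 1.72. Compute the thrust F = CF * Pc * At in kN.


F = 1.72 * 8e6 * 0.209 = 2.8758e+06 N = 2875.8 kN

2875.8 kN


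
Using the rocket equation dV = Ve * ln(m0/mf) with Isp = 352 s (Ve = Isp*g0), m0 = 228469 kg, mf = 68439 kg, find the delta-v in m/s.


Ve = 352 * 9.81 = 3453.12 m/s
dV = 3453.12 * ln(228469/68439) = 4163 m/s

4163 m/s


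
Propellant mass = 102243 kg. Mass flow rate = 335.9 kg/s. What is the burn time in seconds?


tb = 102243 / 335.9 = 304.4 s

304.4 s


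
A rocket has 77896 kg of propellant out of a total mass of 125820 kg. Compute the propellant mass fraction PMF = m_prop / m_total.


PMF = 77896 / 125820 = 0.619

0.619


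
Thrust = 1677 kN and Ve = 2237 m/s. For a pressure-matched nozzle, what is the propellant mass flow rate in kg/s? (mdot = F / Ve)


mdot = F / Ve = 1677000 / 2237 = 749.7 kg/s

749.7 kg/s


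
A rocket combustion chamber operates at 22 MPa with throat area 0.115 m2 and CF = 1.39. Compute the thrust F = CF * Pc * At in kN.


F = 1.39 * 22e6 * 0.115 = 3.5167e+06 N = 3516.7 kN

3516.7 kN


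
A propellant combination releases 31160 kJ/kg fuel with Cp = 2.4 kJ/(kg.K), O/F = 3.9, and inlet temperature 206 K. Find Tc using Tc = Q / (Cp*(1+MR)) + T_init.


Tc = 31160 / (2.4 * (1 + 3.9)) + 206 = 2856 K

2856 K


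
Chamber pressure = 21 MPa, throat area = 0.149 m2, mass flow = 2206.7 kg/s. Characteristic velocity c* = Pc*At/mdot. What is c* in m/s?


c* = 21e6 * 0.149 / 2206.7 = 1418 m/s

1418 m/s


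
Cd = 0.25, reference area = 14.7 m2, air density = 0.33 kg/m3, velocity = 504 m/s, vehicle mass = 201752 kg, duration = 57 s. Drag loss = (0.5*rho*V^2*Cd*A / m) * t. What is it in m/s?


D = 0.5 * 0.33 * 504^2 * 0.25 * 14.7 = 154028.95 N
a = 154028.95 / 201752 = 0.7635 m/s2
dV = 0.7635 * 57 = 43.5 m/s

43.5 m/s


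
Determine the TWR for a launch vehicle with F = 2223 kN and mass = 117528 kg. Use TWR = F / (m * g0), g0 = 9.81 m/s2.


TWR = 2223000 / (117528 * 9.81) = 1.93

1.93


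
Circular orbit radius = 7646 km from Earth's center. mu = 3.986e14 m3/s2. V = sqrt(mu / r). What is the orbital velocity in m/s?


V = sqrt(3.986e14 / 7646000) = 7220 m/s

7220 m/s


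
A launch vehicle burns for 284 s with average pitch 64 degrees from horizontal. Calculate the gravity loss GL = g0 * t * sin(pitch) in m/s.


GL = 9.81 * 284 * sin(64 deg) = 2504 m/s

2504 m/s


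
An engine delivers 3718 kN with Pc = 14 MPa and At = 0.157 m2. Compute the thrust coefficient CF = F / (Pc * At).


CF = 3718000 / (14e6 * 0.157) = 1.69

1.69


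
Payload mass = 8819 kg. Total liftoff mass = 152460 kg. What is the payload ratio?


PR = 8819 / 152460 = 0.0578

0.0578


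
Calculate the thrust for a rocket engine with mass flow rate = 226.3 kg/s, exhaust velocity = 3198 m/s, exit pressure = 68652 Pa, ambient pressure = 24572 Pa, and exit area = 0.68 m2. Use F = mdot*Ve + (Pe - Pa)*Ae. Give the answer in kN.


F = 226.3 * 3198 + (68652 - 24572) * 0.68 = 753682.0 N = 753.7 kN

753.7 kN
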